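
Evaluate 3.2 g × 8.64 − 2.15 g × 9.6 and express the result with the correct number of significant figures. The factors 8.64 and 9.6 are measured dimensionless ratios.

7 g

3.2 × 8.64 = 27.648 → 28 g (2 s.f., last digit at the 10^0 place).
2.15 × 9.6 = 20.64 → 21 g (2 s.f., last digit at the 10^0 place).
Difference: 7.008 g; keep the coarser place, 10^0.
Result: 7 g.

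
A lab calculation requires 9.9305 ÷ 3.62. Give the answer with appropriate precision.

9.9305 ÷ 3.62 = 2.7432320442…
Multiplication/division keeps the fewest significant figures: 9.9305 → 5 s.f., 3.62 → 3 s.f.; limit is 3.
Rounded to 3 significant figures: 2.74.

2.74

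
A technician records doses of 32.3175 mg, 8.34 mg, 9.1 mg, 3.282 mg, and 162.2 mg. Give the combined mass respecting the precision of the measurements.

32.3175 mg + 8.34 mg + 9.1 mg + 3.282 mg + 162.2 mg = 215.2395 mg.
Addition/subtraction keeps the fewest decimal places: 32.3175 → 4 decimal places, 8.34 → 2 decimal places, 9.1 → 1 decimal place, 3.282 → 3 decimal places, 162.2 → 1 decimal place; limit is 1.
Rounded to 1 decimal place: 215.2 mg.

215.2 mg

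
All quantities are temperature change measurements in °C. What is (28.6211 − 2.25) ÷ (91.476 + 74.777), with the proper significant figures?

1.586 × 10^-1

28.6211 − 2.25 = 26.3711, limited to 2 d.p. → 4 s.f.; 91.476 + 74.777 = 166.253, limited to 3 d.p. → 6 s.f.
Carrying full precision, 26.3711 ÷ 166.253 = 0.158620295574…; keep min(4, 6) = 4 s.f.
Rounded to 4 significant figures: 1.586 × 10^-1.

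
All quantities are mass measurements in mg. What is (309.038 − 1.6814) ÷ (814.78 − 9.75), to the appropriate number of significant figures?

0.38180

309.038 − 1.6814 = 307.3566, limited to 3 d.p. → 6 s.f.; 814.78 − 9.75 = 805.03, limited to 2 d.p. → 5 s.f.
Carrying full precision, 307.3566 ÷ 805.03 = 0.381795212601…; keep min(6, 5) = 5 s.f.
Rounded to 5 significant figures: 0.38180.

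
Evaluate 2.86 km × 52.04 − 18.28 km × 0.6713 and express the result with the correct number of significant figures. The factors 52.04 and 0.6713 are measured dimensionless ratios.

137 km

2.86 × 52.04 = 148.8344 → 149 km (3 s.f., last digit at the 10^0 place).
18.28 × 0.6713 = 12.271364 → 12.27 km (4 s.f., last digit at the 10^-2 place).
Difference: 136.563036 km; keep the coarser place, 10^0.
Result: 137 km.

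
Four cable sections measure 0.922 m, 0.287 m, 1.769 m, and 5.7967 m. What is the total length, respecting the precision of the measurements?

8.775 m

0.922 m + 0.287 m + 1.769 m + 5.7967 m = 8.7747 m.
Addition/subtraction keeps the fewest decimal places: 0.922 → 3 decimal places, 0.287 → 3 decimal places, 1.769 → 3 decimal places, 5.7967 → 4 decimal places; limit is 3.
Rounded to 3 decimal places: 8.775 m.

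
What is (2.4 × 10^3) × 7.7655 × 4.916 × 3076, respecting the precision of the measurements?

(2.4 × 10^3) × 7.7655 × 4.916 × 3076 = 281824581.715…
Multiplication/division keeps the fewest significant figures: 2.4 × 10^3 → 2 s.f., 7.7655 → 5 s.f., 4.916 → 4 s.f., 3076 → 4 s.f.; limit is 2.
Rounded to 2 significant figures: 2.8 × 10^8.

2.8 × 10^8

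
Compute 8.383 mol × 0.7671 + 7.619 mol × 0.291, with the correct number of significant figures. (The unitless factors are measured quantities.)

8.383 × 0.7671 = 6.4305993 → 6.431 mol (4 s.f., last digit at the 10^-3 place).
7.619 × 0.291 = 2.217129 → 2.22 mol (3 s.f., last digit at the 10^-2 place).
Sum: 8.6477283 mol; keep the coarser place, 10^-2.
Result: 8.65 mol.

8.65 mol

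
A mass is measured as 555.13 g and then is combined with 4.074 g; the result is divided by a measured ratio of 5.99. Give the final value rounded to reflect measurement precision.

93.4 g

555.13 g + 4.074 g = 559.204 g; the sum is limited to 2 decimal places (5 s.f.).
Carrying full precision, 559.204 ÷ 5.99 = 93.3562604341… g; 5.99 has 3 s.f., so the result keeps min(5, 3) = 3 s.f.
Rounded to 3 significant figures: 93.4 g.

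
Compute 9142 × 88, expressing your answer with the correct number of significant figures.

9142 × 88 = 804496
Multiplication/division keeps the fewest significant figures: 9142 → 4 s.f., 88 → 2 s.f.; limit is 2.
Rounded to 2 significant figures: 8.0 × 10⁵.

8.0 × 10⁵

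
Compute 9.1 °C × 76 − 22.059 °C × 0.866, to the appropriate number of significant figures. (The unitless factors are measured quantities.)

9.1 × 76 = 691.6 → 6.9 × 10² °C (2 s.f., last digit at the 10^1 place).
22.059 × 0.866 = 19.103094 → 19.1 °C (3 s.f., last digit at the 10^-1 place).
Difference: 672.496906 °C; keep the coarser place, 10^1.
Result: 6.7 × 10² °C.

6.7 × 10² °C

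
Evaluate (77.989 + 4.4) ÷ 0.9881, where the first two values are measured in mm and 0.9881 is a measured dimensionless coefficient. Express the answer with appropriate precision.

83.4 mm

77.989 mm + 4.4 mm = 82.389 mm; the sum is limited to 1 decimal place (3 s.f.).
Carrying full precision, 82.389 ÷ 0.9881 = 83.3812367169… mm; 0.9881 has 4 s.f., so the result keeps min(3, 4) = 3 s.f.
Rounded to 3 significant figures: 83.4 mm.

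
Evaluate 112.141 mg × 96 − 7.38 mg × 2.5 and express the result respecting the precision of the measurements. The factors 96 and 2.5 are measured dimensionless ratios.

1.1 × 10^4 mg

112.141 × 96 = 10765.536 → 1.1 × 10^4 mg (2 s.f., last digit at the 10^3 place).
7.38 × 2.5 = 18.45 → 18 mg (2 s.f., last digit at the 10^0 place).
Difference: 10747.086 mg; keep the coarser place, 10^3.
Result: 1.1 × 10^4 mg.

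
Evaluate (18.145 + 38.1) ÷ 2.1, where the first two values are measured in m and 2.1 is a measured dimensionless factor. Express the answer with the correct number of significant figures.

27 m

18.145 m + 38.1 m = 56.245 m; the sum is limited to 1 decimal place (3 s.f.).
Carrying full precision, 56.245 ÷ 2.1 = 26.7833333333… m; 2.1 has 2 s.f., so the result keeps min(3, 2) = 2 s.f.
Rounded to 2 significant figures: 27 m.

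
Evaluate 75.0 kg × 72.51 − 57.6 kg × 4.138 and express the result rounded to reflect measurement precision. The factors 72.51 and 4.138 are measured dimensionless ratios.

5.20 × 10^3 kg

75.0 × 72.51 = 5438.25 → 5.44 × 10^3 kg (3 s.f., last digit at the 10^1 place).
57.6 × 4.138 = 238.3488 → 238 kg (3 s.f., last digit at the 10^0 place).
Difference: 5199.9012 kg; keep the coarser place, 10^1.
Result: 5.20 × 10^3 kg.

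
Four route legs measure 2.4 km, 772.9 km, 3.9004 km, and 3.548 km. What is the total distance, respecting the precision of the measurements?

2.4 km + 772.9 km + 3.9004 km + 3.548 km = 782.7484 km.
Addition/subtraction keeps the fewest decimal places: 2.4 → 1 decimal place, 772.9 → 1 decimal place, 3.9004 → 4 decimal places, 3.548 → 3 decimal places; limit is 1.
Rounded to 1 decimal place: 7.827 × 10^2 km.

7.827 × 10^2 km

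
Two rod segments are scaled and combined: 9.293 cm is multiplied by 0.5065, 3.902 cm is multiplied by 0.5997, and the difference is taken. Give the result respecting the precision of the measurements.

2.367 cm

9.293 × 0.5065 = 4.7069045 → 4.707 cm (4 s.f., last digit at the 10^-3 place).
3.902 × 0.5997 = 2.3400294 → 2.340 cm (4 s.f., last digit at the 10^-3 place).
Difference: 2.3668751 cm; keep the coarser place, 10^-3.
Result: 2.367 cm.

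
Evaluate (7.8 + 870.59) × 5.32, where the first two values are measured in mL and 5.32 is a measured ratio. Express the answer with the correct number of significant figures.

4.67 × 10^3 mL

7.8 mL + 870.59 mL = 878.39 mL; the sum is limited to 1 decimal place (4 s.f.).
Carrying full precision, 878.39 × 5.32 = 4673.0348 mL; 5.32 has 3 s.f., so the result keeps min(4, 3) = 3 s.f.
Rounded to 3 significant figures: 4.67 × 10^3 mL.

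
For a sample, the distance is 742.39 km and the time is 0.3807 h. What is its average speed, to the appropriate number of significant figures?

average speed = 742.39 km ÷ 0.3807 h = 1950.06566851… km/h.
742.39 has 5 significant figures; 0.3807 has 4.
Division/multiplication keeps the fewest: 4 significant figures.
Rounded: 1950. km/h.

1950. km/h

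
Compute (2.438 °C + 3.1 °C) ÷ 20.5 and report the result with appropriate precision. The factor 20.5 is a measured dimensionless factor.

2.438 °C + 3.1 °C = 5.538 °C; the sum is limited to 1 decimal place (2 s.f.).
Carrying full precision, 5.538 ÷ 20.5 = 0.270146341463… °C; 20.5 has 3 s.f., so the result keeps min(2, 3) = 2 s.f.
Rounded to 2 significant figures: 0.27 °C.

0.27 °C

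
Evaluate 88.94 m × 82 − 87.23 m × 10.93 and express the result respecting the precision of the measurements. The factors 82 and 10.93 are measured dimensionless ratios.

6.3 × 10³ m

88.94 × 82 = 7293.08 → 7.3 × 10³ m (2 s.f., last digit at the 10^2 place).
87.23 × 10.93 = 953.4239 → 953.4 m (4 s.f., last digit at the 10^-1 place).
Difference: 6339.6561 m; keep the coarser place, 10^2.
Result: 6.3 × 10³ m.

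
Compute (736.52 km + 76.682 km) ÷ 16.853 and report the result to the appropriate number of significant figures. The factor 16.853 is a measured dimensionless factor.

736.52 km + 76.682 km = 813.202 km; the sum is limited to 2 decimal places (5 s.f.).
Carrying full precision, 813.202 ÷ 16.853 = 48.2526553136… km; 16.853 has 5 s.f., so the result keeps min(5, 5) = 5 s.f.
Rounded to 5 significant figures: 48.253 km.

48.253 km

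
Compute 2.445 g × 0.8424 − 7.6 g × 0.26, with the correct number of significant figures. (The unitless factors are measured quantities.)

2.445 × 0.8424 = 2.059668 → 2.060 g (4 s.f., last digit at the 10^-3 place).
7.6 × 0.26 = 1.976 → 2.0 g (2 s.f., last digit at the 10^-1 place).
Difference: 0.083668 g; keep the coarser place, 10^-1.
Result: 0.1 g.

0.1 g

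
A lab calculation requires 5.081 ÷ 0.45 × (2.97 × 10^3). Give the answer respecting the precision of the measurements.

3.4 × 10^4

5.081 ÷ 0.45 × (2.97 × 10^3) = 33534.6
Multiplication/division keeps the fewest significant figures: 5.081 → 4 s.f., 0.45 → 2 s.f., 2.97 × 10^3 → 3 s.f.; limit is 2.
Rounded to 2 significant figures: 3.4 × 10^4.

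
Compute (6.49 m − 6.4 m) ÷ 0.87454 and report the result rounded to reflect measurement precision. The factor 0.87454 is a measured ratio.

0.1 m

6.49 m − 6.4 m = 0.09 m; the difference is limited to 1 decimal place (1 s.f.).
Carrying full precision, 0.09 ÷ 0.87454 = 0.102911244769… m; 0.87454 has 5 s.f., so the result keeps min(1, 5) = 1 s.f.
Rounded to 1 significant figure: 0.1 m.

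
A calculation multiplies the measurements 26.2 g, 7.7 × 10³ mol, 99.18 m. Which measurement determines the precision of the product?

7.7 × 10³ mol

26.2 g → 3 s.f.; 7.7 × 10³ mol → 2 s.f.; 99.18 m → 4 s.f.
The fewest is 2 significant figures, from 7.7 × 10³ mol.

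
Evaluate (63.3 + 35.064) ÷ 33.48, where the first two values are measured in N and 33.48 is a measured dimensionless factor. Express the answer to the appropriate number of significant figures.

2.94 N

63.3 N + 35.064 N = 98.364 N; the sum is limited to 1 decimal place (3 s.f.).
Carrying full precision, 98.364 ÷ 33.48 = 2.93799283154… N; 33.48 has 4 s.f., so the result keeps min(3, 4) = 3 s.f.
Rounded to 3 significant figures: 2.94 N.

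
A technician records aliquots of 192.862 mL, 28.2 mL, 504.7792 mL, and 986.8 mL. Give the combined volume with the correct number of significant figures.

192.862 mL + 28.2 mL + 504.7792 mL + 986.8 mL = 1712.6412 mL.
Addition/subtraction keeps the fewest decimal places: 192.862 → 3 decimal places, 28.2 → 1 decimal place, 504.7792 → 4 decimal places, 986.8 → 1 decimal place; limit is 1.
Rounded to 1 decimal place: 1712.6 mL.

1712.6 mL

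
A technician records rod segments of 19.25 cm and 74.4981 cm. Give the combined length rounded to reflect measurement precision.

93.75 cm

19.25 cm + 74.4981 cm = 93.7481 cm.
Addition/subtraction keeps the fewest decimal places: 19.25 → 2 decimal places, 74.4981 → 4 decimal places; limit is 2.
Rounded to 2 decimal places: 93.75 cm.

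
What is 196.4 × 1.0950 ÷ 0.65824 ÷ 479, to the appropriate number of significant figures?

0.682

196.4 × 1.0950 ÷ 0.65824 ÷ 479 = 0.682080791391…
Multiplication/division keeps the fewest significant figures: 196.4 → 4 s.f., 1.0950 → 5 s.f., 0.65824 → 5 s.f., 479 → 3 s.f.; limit is 3.
Rounded to 3 significant figures: 0.682.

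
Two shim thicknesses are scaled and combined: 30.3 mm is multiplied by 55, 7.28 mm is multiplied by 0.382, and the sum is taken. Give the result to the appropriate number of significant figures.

1.7 × 10^3 mm

30.3 × 55 = 1666.5 → 1.7 × 10^3 mm (2 s.f., last digit at the 10^2 place).
7.28 × 0.382 = 2.78096 → 2.78 mm (3 s.f., last digit at the 10^-2 place).
Sum: 1669.28096 mm; keep the coarser place, 10^2.
Result: 1.7 × 10^3 mm.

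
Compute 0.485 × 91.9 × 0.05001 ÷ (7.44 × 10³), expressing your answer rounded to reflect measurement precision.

3.00 × 10⁻⁴

0.485 × 91.9 × 0.05001 ÷ (7.44 × 10³) = 0.000299599558468…
Multiplication/division keeps the fewest significant figures: 0.485 → 3 s.f., 91.9 → 3 s.f., 0.05001 → 4 s.f., 7.44 × 10³ → 3 s.f.; limit is 3.
Rounded to 3 significant figures: 3.00 × 10⁻⁴.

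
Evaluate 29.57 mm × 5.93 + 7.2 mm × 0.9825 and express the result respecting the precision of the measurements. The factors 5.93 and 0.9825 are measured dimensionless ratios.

1.82 × 10² mm

29.57 × 5.93 = 175.3501 → 175 mm (3 s.f., last digit at the 10^0 place).
7.2 × 0.9825 = 7.074 → 7.1 mm (2 s.f., last digit at the 10^-1 place).
Sum: 182.4241 mm; keep the coarser place, 10^0.
Result: 1.82 × 10² mm.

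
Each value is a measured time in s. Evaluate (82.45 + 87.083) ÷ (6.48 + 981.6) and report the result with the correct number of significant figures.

82.45 + 87.083 = 169.533, limited to 2 d.p. → 5 s.f.; 6.48 + 981.6 = 988.08, limited to 1 d.p. → 4 s.f.
Carrying full precision, 169.533 ÷ 988.08 = 0.171578212291…; keep min(5, 4) = 4 s.f.
Rounded to 4 significant figures: 0.1716.

0.1716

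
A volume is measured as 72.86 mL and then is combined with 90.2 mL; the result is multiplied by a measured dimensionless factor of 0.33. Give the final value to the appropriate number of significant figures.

54 mL

72.86 mL + 90.2 mL = 163.06 mL; the sum is limited to 1 decimal place (4 s.f.).
Carrying full precision, 163.06 × 0.33 = 53.8098 mL; 0.33 has 2 s.f., so the result keeps min(4, 2) = 2 s.f.
Rounded to 2 significant figures: 54 mL.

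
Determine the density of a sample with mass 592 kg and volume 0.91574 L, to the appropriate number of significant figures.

646 kg/L

density = 592 kg ÷ 0.91574 L = 646.471705943… kg/L.
592 has 3 significant figures; 0.91574 has 5.
Division/multiplication keeps the fewest: 3 significant figures.
Rounded: 646 kg/L.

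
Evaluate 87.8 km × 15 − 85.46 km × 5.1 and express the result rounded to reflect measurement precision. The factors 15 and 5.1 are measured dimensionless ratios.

9 × 10² km

87.8 × 15 = 1317 → 1.3 × 10³ km (2 s.f., last digit at the 10^2 place).
85.46 × 5.1 = 435.846 → 4.4 × 10² km (2 s.f., last digit at the 10^1 place).
Difference: 881.154 km; keep the coarser place, 10^2.
Result: 9 × 10² km.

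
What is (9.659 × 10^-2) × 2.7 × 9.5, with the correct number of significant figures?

2.5

(9.659 × 10^-2) × 2.7 × 9.5 = 2.4775335
Multiplication/division keeps the fewest significant figures: 9.659 × 10^-2 → 4 s.f., 2.7 → 2 s.f., 9.5 → 2 s.f.; limit is 2.
Rounded to 2 significant figures: 2.5.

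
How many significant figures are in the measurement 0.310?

0.310: leading zeros are not significant; trailing zeros after a decimal point are significant.

3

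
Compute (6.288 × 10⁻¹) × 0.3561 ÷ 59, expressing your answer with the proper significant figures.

0.0038

(6.288 × 10⁻¹) × 0.3561 ÷ 59 = 0.00379518101695…
Multiplication/division keeps the fewest significant figures: 6.288 × 10⁻¹ → 4 s.f., 0.3561 → 4 s.f., 59 → 2 s.f.; limit is 2.
Rounded to 2 significant figures: 0.0038.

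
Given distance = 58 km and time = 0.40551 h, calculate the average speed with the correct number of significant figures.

average speed = 58 km ÷ 0.40551 h = 143.029764987… km/h.
58 has 2 significant figures; 0.40551 has 5.
Division/multiplication keeps the fewest: 2 significant figures.
Rounded: 1.4 × 10² km/h.

1.4 × 10² km/h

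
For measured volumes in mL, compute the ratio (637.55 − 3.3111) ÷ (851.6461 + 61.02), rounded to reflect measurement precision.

0.69493

637.55 − 3.3111 = 634.2389, limited to 2 d.p. → 5 s.f.; 851.6461 + 61.02 = 912.6661, limited to 2 d.p. → 5 s.f.
Carrying full precision, 634.2389 ÷ 912.6661 = 0.694929832498…; keep min(5, 5) = 5 s.f.
Rounded to 5 significant figures: 0.69493.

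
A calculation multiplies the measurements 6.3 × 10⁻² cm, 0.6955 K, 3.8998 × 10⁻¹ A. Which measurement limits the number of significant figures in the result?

6.3 × 10⁻² cm → 2 s.f.; 0.6955 K → 4 s.f.; 3.8998 × 10⁻¹ A → 5 s.f.
The fewest is 2 significant figures, from 6.3 × 10⁻² cm.

6.3 × 10⁻² cm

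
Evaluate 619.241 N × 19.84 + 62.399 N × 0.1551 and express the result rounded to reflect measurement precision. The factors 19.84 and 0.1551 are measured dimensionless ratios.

1.230 × 10⁴ N

619.241 × 19.84 = 12285.74144 → 1.229 × 10⁴ N (4 s.f., last digit at the 10^1 place).
62.399 × 0.1551 = 9.6780849 → 9.678 N (4 s.f., last digit at the 10^-3 place).
Sum: 12295.4195249 N; keep the coarser place, 10^1.
Result: 1.230 × 10⁴ N.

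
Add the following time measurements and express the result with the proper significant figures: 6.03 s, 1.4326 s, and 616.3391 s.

6.03 s + 1.4326 s + 616.3391 s = 623.8017 s.
Addition/subtraction keeps the fewest decimal places: 6.03 → 2 decimal places, 1.4326 → 4 decimal places, 616.3391 → 4 decimal places; limit is 2.
Rounded to 2 decimal places: 623.80 s.

623.80 s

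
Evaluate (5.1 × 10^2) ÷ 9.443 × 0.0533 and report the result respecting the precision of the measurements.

2.9

(5.1 × 10^2) ÷ 9.443 × 0.0533 = 2.87864026263…
Multiplication/division keeps the fewest significant figures: 5.1 × 10^2 → 2 s.f., 9.443 → 4 s.f., 0.0533 → 3 s.f.; limit is 2.
Rounded to 2 significant figures: 2.9.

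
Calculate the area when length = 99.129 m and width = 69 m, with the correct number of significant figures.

area = 99.129 m × 69 m = 6839.901 m².
99.129 has 5 significant figures; 69 has 2.
Division/multiplication keeps the fewest: 2 significant figures.
Rounded: 6.8 × 10³ m².

6.8 × 10³ m²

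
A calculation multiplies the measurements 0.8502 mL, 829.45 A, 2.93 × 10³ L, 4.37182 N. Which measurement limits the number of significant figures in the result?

2.93 × 10³ L

0.8502 mL → 4 s.f.; 829.45 A → 5 s.f.; 2.93 × 10³ L → 3 s.f.; 4.37182 N → 6 s.f.
The fewest is 3 significant figures, from 2.93 × 10³ L.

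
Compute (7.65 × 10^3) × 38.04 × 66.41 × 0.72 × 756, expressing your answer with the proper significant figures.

1.1 × 10^10

(7.65 × 10^3) × 38.04 × 66.41 × 0.72 × 756 = 1.05193696289 × 10^10…
Multiplication/division keeps the fewest significant figures: 7.65 × 10^3 → 3 s.f., 38.04 → 4 s.f., 66.41 → 4 s.f., 0.72 → 2 s.f., 756 → 3 s.f.; limit is 2.
Rounded to 2 significant figures: 1.1 × 10^10.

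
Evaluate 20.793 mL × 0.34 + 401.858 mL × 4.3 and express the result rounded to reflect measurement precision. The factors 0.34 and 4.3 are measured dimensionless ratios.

20.793 × 0.34 = 7.06962 → 7.1 mL (2 s.f., last digit at the 10^-1 place).
401.858 × 4.3 = 1727.9894 → 1.7 × 10³ mL (2 s.f., last digit at the 10^2 place).
Sum: 1735.05902 mL; keep the coarser place, 10^2.
Result: 1.7 × 10³ mL.

1.7 × 10³ mL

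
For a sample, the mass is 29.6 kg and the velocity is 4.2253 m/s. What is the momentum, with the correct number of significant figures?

125 kg·m/s

momentum = 29.6 kg × 4.2253 m/s = 125.06888 kg·m/s.
29.6 has 3 significant figures; 4.2253 has 5.
Division/multiplication keeps the fewest: 3 significant figures.
Rounded: 125 kg·m/s.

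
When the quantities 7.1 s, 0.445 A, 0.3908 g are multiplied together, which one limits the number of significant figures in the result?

7.1 s

7.1 s → 2 s.f.; 0.445 A → 3 s.f.; 0.3908 g → 4 s.f.
The fewest is 2 significant figures, from 7.1 s.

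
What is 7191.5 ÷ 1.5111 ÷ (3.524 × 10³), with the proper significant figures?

7191.5 ÷ 1.5111 ÷ (3.524 × 10³) = 1.35048691142…
Multiplication/division keeps the fewest significant figures: 7191.5 → 5 s.f., 1.5111 → 5 s.f., 3.524 × 10³ → 4 s.f.; limit is 4.
Rounded to 4 significant figures: 1.350.

1.350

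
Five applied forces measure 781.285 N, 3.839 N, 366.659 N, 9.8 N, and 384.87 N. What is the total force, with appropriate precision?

781.285 N + 3.839 N + 366.659 N + 9.8 N + 384.87 N = 1546.453 N.
Addition/subtraction keeps the fewest decimal places: 781.285 → 3 decimal places, 3.839 → 3 decimal places, 366.659 → 3 decimal places, 9.8 → 1 decimal place, 384.87 → 2 decimal places; limit is 1.
Rounded to 1 decimal place: 1546.5 N.

1546.5 N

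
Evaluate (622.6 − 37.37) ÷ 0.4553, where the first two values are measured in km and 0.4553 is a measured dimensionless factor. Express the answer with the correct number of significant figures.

1285 km

622.6 km − 37.37 km = 585.23 km; the difference is limited to 1 decimal place (4 s.f.).
Carrying full precision, 585.23 ÷ 0.4553 = 1285.37228201… km; 0.4553 has 4 s.f., so the result keeps min(4, 4) = 4 s.f.
Rounded to 4 significant figures: 1285 km.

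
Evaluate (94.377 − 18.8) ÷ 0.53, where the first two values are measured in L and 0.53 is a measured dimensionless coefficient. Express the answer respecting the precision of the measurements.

94.377 L − 18.8 L = 75.577 L; the difference is limited to 1 decimal place (3 s.f.).
Carrying full precision, 75.577 ÷ 0.53 = 142.598113208… L; 0.53 has 2 s.f., so the result keeps min(3, 2) = 2 s.f.
Rounded to 2 significant figures: 1.4 × 10² L.

1.4 × 10² L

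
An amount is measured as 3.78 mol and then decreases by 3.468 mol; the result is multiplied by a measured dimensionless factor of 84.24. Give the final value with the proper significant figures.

3.78 mol − 3.468 mol = 0.312 mol; the difference is limited to 2 decimal places (2 s.f.).
Carrying full precision, 0.312 × 84.24 = 26.28288 mol; 84.24 has 4 s.f., so the result keeps min(2, 4) = 2 s.f.
Rounded to 2 significant figures: 26 mol.

26 mol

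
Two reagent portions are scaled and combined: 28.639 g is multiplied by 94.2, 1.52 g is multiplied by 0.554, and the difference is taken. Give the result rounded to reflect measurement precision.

2.70 × 10³ g

28.639 × 94.2 = 2697.7938 → 2.70 × 10³ g (3 s.f., last digit at the 10^1 place).
1.52 × 0.554 = 0.84208 → 8.42 × 10⁻¹ g (3 s.f., last digit at the 10^-3 place).
Difference: 2696.95172 g; keep the coarser place, 10^1.
Result: 2.70 × 10³ g.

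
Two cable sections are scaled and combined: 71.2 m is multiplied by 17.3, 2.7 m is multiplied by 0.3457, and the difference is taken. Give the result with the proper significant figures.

1.23 × 10³ m

71.2 × 17.3 = 1231.76 → 1.23 × 10³ m (3 s.f., last digit at the 10^1 place).
2.7 × 0.3457 = 0.93339 → 0.93 m (2 s.f., last digit at the 10^-2 place).
Difference: 1230.82661 m; keep the coarser place, 10^1.
Result: 1.23 × 10³ m.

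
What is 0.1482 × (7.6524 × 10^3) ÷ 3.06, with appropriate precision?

0.1482 × (7.6524 × 10^3) ÷ 3.06 = 370.616235294…
Multiplication/division keeps the fewest significant figures: 0.1482 → 4 s.f., 7.6524 × 10^3 → 5 s.f., 3.06 → 3 s.f.; limit is 3.
Rounded to 3 significant figures: 371.

371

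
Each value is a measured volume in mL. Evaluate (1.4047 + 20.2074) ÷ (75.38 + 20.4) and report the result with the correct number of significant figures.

0.226

1.4047 + 20.2074 = 21.6121, limited to 4 d.p. → 6 s.f.; 75.38 + 20.4 = 95.78, limited to 1 d.p. → 3 s.f.
Carrying full precision, 21.6121 ÷ 95.78 = 0.22564314053…; keep min(6, 3) = 3 s.f.
Rounded to 3 significant figures: 0.226.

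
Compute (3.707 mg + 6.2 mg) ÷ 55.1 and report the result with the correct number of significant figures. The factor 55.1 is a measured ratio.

3.707 mg + 6.2 mg = 9.907 mg; the sum is limited to 1 decimal place (2 s.f.).
Carrying full precision, 9.907 ÷ 55.1 = 0.179800362976… mg; 55.1 has 3 s.f., so the result keeps min(2, 3) = 2 s.f.
Rounded to 2 significant figures: 0.18 mg.

0.18 mg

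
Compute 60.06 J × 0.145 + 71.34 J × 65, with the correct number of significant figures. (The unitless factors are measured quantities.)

4.6 × 10³ J

60.06 × 0.145 = 8.7087 → 8.71 J (3 s.f., last digit at the 10^-2 place).
71.34 × 65 = 4637.1 → 4.6 × 10³ J (2 s.f., last digit at the 10^2 place).
Sum: 4645.8087 J; keep the coarser place, 10^2.
Result: 4.6 × 10³ J.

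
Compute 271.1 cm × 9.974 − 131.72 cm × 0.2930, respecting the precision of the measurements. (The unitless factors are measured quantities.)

271.1 × 9.974 = 2703.9514 → 2704 cm (4 s.f., last digit at the 10^0 place).
131.72 × 0.2930 = 38.59396 → 38.59 cm (4 s.f., last digit at the 10^-2 place).
Difference: 2665.35744 cm; keep the coarser place, 10^0.
Result: 2665 cm.

2665 cm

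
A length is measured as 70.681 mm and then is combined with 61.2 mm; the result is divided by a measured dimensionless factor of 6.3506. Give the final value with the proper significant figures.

20.77 mm

70.681 mm + 61.2 mm = 131.881 mm; the sum is limited to 1 decimal place (4 s.f.).
Carrying full precision, 131.881 ÷ 6.3506 = 20.7666992095… mm; 6.3506 has 5 s.f., so the result keeps min(4, 5) = 4 s.f.
Rounded to 4 significant figures: 20.77 mm.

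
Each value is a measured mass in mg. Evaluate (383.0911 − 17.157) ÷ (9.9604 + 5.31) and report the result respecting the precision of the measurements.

23.96

383.0911 − 17.157 = 365.9341, limited to 3 d.p. → 6 s.f.; 9.9604 + 5.31 = 15.2704, limited to 2 d.p. → 4 s.f.
Carrying full precision, 365.9341 ÷ 15.2704 = 23.9636224329…; keep min(6, 4) = 4 s.f.
Rounded to 4 significant figures: 23.96.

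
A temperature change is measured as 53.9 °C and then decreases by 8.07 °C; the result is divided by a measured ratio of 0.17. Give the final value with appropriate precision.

53.9 °C − 8.07 °C = 45.83 °C; the difference is limited to 1 decimal place (3 s.f.).
Carrying full precision, 45.83 ÷ 0.17 = 269.588235294… °C; 0.17 has 2 s.f., so the result keeps min(3, 2) = 2 s.f.
Rounded to 2 significant figures: 2.7 × 10^2 °C.

2.7 × 10^2 °C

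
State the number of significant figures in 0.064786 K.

5

0.064786: leading zeros are not significant.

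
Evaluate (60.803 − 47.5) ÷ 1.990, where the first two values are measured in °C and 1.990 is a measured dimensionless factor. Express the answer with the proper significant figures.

60.803 °C − 47.5 °C = 13.303 °C; the difference is limited to 1 decimal place (3 s.f.).
Carrying full precision, 13.303 ÷ 1.990 = 6.68492462312… °C; 1.990 has 4 s.f., so the result keeps min(3, 4) = 3 s.f.
Rounded to 3 significant figures: 6.68 °C.

6.68 °C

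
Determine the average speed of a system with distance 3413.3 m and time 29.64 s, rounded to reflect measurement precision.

1.152 × 10^2 m/s

average speed = 3413.3 m ÷ 29.64 s = 115.158569501… m/s.
3413.3 has 5 significant figures; 29.64 has 4.
Division/multiplication keeps the fewest: 4 significant figures.
Rounded: 1.152 × 10^2 m/s.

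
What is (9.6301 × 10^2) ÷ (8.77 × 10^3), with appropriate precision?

0.110

(9.6301 × 10^2) ÷ (8.77 × 10^3) = 0.109807297605…
Multiplication/division keeps the fewest significant figures: 9.6301 × 10^2 → 5 s.f., 8.77 × 10^3 → 3 s.f.; limit is 3.
Rounded to 3 significant figures: 0.110.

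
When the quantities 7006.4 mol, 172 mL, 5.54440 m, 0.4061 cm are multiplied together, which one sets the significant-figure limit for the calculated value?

7006.4 mol → 5 s.f.; 172 mL → 3 s.f.; 5.54440 m → 6 s.f.; 0.4061 cm → 4 s.f.
The fewest is 3 significant figures, from 172 mL.

172 mL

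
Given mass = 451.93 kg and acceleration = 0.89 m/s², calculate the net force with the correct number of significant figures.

net force = 451.93 kg × 0.89 m/s² = 402.2177 N.
451.93 has 5 significant figures; 0.89 has 2.
Division/multiplication keeps the fewest: 2 significant figures.
Rounded: 4.0 × 10² N.

4.0 × 10² N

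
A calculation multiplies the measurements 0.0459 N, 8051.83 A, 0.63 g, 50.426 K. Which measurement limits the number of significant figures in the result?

0.63 g

0.0459 N → 3 s.f.; 8051.83 A → 6 s.f.; 0.63 g → 2 s.f.; 50.426 K → 5 s.f.
The fewest is 2 significant figures, from 0.63 g.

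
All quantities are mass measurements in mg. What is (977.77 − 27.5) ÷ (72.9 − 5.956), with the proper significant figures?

977.77 − 27.5 = 950.27, limited to 1 d.p. → 4 s.f.; 72.9 − 5.956 = 66.944, limited to 1 d.p. → 3 s.f.
Carrying full precision, 950.27 ÷ 66.944 = 14.194998805…; keep min(4, 3) = 3 s.f.
Rounded to 3 significant figures: 14.2.

14.2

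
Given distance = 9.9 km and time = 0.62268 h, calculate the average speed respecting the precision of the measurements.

16 km/h

average speed = 9.9 km ÷ 0.62268 h = 15.8990171517… km/h.
9.9 has 2 significant figures; 0.62268 has 5.
Division/multiplication keeps the fewest: 2 significant figures.
Rounded: 16 km/h.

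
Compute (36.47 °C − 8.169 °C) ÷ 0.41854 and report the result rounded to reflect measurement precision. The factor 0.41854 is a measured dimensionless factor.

67.62 °C

36.47 °C − 8.169 °C = 28.301 °C; the difference is limited to 2 decimal places (4 s.f.).
Carrying full precision, 28.301 ÷ 0.41854 = 67.6183877288… °C; 0.41854 has 5 s.f., so the result keeps min(4, 5) = 4 s.f.
Rounded to 4 significant figures: 67.62 °C.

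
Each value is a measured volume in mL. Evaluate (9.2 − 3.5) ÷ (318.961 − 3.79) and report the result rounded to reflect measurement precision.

9.2 − 3.5 = 5.7, limited to 1 d.p. → 2 s.f.; 318.961 − 3.79 = 315.171, limited to 2 d.p. → 5 s.f.
Carrying full precision, 5.7 ÷ 315.171 = 0.0180854202956…; keep min(2, 5) = 2 s.f.
Rounded to 2 significant figures: 0.018.

0.018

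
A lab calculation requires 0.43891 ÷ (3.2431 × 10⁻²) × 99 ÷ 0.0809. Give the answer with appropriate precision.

0.43891 ÷ (3.2431 × 10⁻²) × 99 ÷ 0.0809 = 16561.5815935…
Multiplication/division keeps the fewest significant figures: 0.43891 → 5 s.f., 3.2431 × 10⁻² → 5 s.f., 99 → 2 s.f., 0.0809 → 3 s.f.; limit is 2.
Rounded to 2 significant figures: 1.7 × 10⁴.

1.7 × 10⁴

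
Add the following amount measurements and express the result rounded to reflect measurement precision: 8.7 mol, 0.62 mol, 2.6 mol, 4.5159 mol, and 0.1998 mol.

8.7 mol + 0.62 mol + 2.6 mol + 4.5159 mol + 0.1998 mol = 16.6357 mol.
Addition/subtraction keeps the fewest decimal places: 8.7 → 1 decimal place, 0.62 → 2 decimal places, 2.6 → 1 decimal place, 4.5159 → 4 decimal places, 0.1998 → 4 decimal places; limit is 1.
Rounded to 1 decimal place: 16.6 mol.

16.6 mol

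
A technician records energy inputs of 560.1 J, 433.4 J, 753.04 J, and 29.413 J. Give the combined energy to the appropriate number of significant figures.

560.1 J + 433.4 J + 753.04 J + 29.413 J = 1775.953 J.
Addition/subtraction keeps the fewest decimal places: 560.1 → 1 decimal place, 433.4 → 1 decimal place, 753.04 → 2 decimal places, 29.413 → 3 decimal places; limit is 1.
Rounded to 1 decimal place: 1776.0 J.

1776.0 J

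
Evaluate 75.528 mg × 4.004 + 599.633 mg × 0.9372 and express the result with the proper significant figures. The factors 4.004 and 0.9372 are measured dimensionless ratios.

864.4 mg

75.528 × 4.004 = 302.414112 → 302.4 mg (4 s.f., last digit at the 10^-1 place).
599.633 × 0.9372 = 561.9760476 → 562.0 mg (4 s.f., last digit at the 10^-1 place).
Sum: 864.3901596 mg; keep the coarser place, 10^-1.
Result: 864.4 mg.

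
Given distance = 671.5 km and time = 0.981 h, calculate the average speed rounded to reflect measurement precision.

685 km/h

average speed = 671.5 km ÷ 0.981 h = 684.505606524… km/h.
671.5 has 4 significant figures; 0.981 has 3.
Division/multiplication keeps the fewest: 3 significant figures.
Rounded: 685 km/h.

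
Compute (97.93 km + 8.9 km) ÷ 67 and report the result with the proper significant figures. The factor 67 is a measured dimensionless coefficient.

1.6 km

97.93 km + 8.9 km = 106.83 km; the sum is limited to 1 decimal place (4 s.f.).
Carrying full precision, 106.83 ÷ 67 = 1.59447761194… km; 67 has 2 s.f., so the result keeps min(4, 2) = 2 s.f.
Rounded to 2 significant figures: 1.6 km.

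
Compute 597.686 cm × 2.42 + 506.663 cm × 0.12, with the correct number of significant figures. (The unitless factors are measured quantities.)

1.51 × 10^3 cm

597.686 × 2.42 = 1446.40012 → 1.45 × 10^3 cm (3 s.f., last digit at the 10^1 place).
506.663 × 0.12 = 60.79956 → 61 cm (2 s.f., last digit at the 10^0 place).
Sum: 1507.19968 cm; keep the coarser place, 10^1.
Result: 1.51 × 10^3 cm.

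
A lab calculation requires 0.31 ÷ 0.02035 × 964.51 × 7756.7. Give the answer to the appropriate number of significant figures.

0.31 ÷ 0.02035 × 964.51 × 7756.7 = 113967496.917…
Multiplication/division keeps the fewest significant figures: 0.31 → 2 s.f., 0.02035 → 4 s.f., 964.51 → 5 s.f., 7756.7 → 5 s.f.; limit is 2.
Rounded to 2 significant figures: 1.1 × 10⁸.

1.1 × 10⁸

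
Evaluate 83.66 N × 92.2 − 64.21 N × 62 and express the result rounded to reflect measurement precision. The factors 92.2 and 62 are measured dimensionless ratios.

3.7 × 10³ N

83.66 × 92.2 = 7713.452 → 7.71 × 10³ N (3 s.f., last digit at the 10^1 place).
64.21 × 62 = 3981.02 → 4.0 × 10³ N (2 s.f., last digit at the 10^2 place).
Difference: 3732.432 N; keep the coarser place, 10^2.
Result: 3.7 × 10³ N.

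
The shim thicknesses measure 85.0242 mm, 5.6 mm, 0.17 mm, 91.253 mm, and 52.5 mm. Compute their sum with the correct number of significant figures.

234.5 mm

85.0242 mm + 5.6 mm + 0.17 mm + 91.253 mm + 52.5 mm = 234.5472 mm.
Addition/subtraction keeps the fewest decimal places: 85.0242 → 4 decimal places, 5.6 → 1 decimal place, 0.17 → 2 decimal places, 91.253 → 3 decimal places, 52.5 → 1 decimal place; limit is 1.
Rounded to 1 decimal place: 234.5 mm.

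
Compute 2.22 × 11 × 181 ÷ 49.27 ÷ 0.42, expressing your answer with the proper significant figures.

2.22 × 11 × 181 ÷ 49.27 ÷ 0.42 = 213.595639189…
Multiplication/division keeps the fewest significant figures: 2.22 → 3 s.f., 11 → 2 s.f., 181 → 3 s.f., 49.27 → 4 s.f., 0.42 → 2 s.f.; limit is 2.
Rounded to 2 significant figures: 2.1 × 10^2.

2.1 × 10^2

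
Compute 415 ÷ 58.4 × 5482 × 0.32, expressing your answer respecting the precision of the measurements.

1.2 × 10⁴

415 ÷ 58.4 × 5482 × 0.32 = 12465.9178082…
Multiplication/division keeps the fewest significant figures: 415 → 3 s.f., 58.4 → 3 s.f., 5482 → 4 s.f., 0.32 → 2 s.f.; limit is 2.
Rounded to 2 significant figures: 1.2 × 10⁴.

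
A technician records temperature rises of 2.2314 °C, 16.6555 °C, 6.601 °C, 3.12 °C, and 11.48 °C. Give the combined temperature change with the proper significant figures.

2.2314 °C + 16.6555 °C + 6.601 °C + 3.12 °C + 11.48 °C = 40.0879 °C.
Addition/subtraction keeps the fewest decimal places: 2.2314 → 4 decimal places, 16.6555 → 4 decimal places, 6.601 → 3 decimal places, 3.12 → 2 decimal places, 11.48 → 2 decimal places; limit is 2.
Rounded to 2 decimal places: 40.09 °C.

40.09 °C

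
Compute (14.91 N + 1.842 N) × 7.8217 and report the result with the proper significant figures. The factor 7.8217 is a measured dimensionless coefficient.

131.0 N

14.91 N + 1.842 N = 16.752 N; the sum is limited to 2 decimal places (4 s.f.).
Carrying full precision, 16.752 × 7.8217 = 131.0291184 N; 7.8217 has 5 s.f., so the result keeps min(4, 5) = 4 s.f.
Rounded to 4 significant figures: 131.0 N.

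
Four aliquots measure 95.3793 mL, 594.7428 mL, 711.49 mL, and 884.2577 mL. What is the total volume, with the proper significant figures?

2285.87 mL

95.3793 mL + 594.7428 mL + 711.49 mL + 884.2577 mL = 2285.8698 mL.
Addition/subtraction keeps the fewest decimal places: 95.3793 → 4 decimal places, 594.7428 → 4 decimal places, 711.49 → 2 decimal places, 884.2577 → 4 decimal places; limit is 2.
Rounded to 2 decimal places: 2285.87 mL.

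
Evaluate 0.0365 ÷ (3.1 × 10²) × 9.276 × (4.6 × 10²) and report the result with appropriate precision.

0.50

0.0365 ÷ (3.1 × 10²) × 9.276 × (4.6 × 10²) = 0.502400129032…
Multiplication/division keeps the fewest significant figures: 0.0365 → 3 s.f., 3.1 × 10² → 2 s.f., 9.276 → 4 s.f., 4.6 × 10² → 2 s.f.; limit is 2.
Rounded to 2 significant figures: 0.50.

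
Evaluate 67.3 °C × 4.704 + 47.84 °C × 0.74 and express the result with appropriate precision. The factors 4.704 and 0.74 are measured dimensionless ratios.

67.3 × 4.704 = 316.5792 → 317 °C (3 s.f., last digit at the 10^0 place).
47.84 × 0.74 = 35.4016 → 35 °C (2 s.f., last digit at the 10^0 place).
Sum: 351.9808 °C; keep the coarser place, 10^0.
Result: 352 °C.

352 °C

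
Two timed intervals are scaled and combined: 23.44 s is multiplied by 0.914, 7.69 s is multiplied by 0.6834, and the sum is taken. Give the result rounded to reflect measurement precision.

23.44 × 0.914 = 21.42416 → 21.4 s (3 s.f., last digit at the 10^-1 place).
7.69 × 0.6834 = 5.255346 → 5.26 s (3 s.f., last digit at the 10^-2 place).
Sum: 26.679506 s; keep the coarser place, 10^-1.
Result: 26.7 s.

26.7 s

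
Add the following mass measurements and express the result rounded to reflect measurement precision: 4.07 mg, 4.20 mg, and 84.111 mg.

4.07 mg + 4.20 mg + 84.111 mg = 92.381 mg.
Addition/subtraction keeps the fewest decimal places: 4.07 → 2 decimal places, 4.20 → 2 decimal places, 84.111 → 3 decimal places; limit is 2.
Rounded to 2 decimal places: 92.38 mg.

92.38 mg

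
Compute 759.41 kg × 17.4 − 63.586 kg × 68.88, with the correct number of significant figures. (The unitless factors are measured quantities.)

8.8 × 10^3 kg

759.41 × 17.4 = 13213.734 → 1.32 × 10^4 kg (3 s.f., last digit at the 10^2 place).
63.586 × 68.88 = 4379.80368 → 4380. kg (4 s.f., last digit at the 10^0 place).
Difference: 8833.93032 kg; keep the coarser place, 10^2.
Result: 8.8 × 10^3 kg.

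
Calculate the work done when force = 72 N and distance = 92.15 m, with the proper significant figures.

6.6 × 10^3 J

work done = 72 N × 92.15 m = 6634.8 J.
72 has 2 significant figures; 92.15 has 4.
Division/multiplication keeps the fewest: 2 significant figures.
Rounded: 6.6 × 10^3 J.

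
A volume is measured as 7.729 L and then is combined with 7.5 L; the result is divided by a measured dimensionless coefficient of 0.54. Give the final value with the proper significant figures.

7.729 L + 7.5 L = 15.229 L; the sum is limited to 1 decimal place (3 s.f.).
Carrying full precision, 15.229 ÷ 0.54 = 28.2018518519… L; 0.54 has 2 s.f., so the result keeps min(3, 2) = 2 s.f.
Rounded to 2 significant figures: 28 L.

28 L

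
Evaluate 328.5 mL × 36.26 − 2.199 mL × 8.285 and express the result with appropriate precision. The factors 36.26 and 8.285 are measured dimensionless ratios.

328.5 × 36.26 = 11911.41 → 1.191 × 10⁴ mL (4 s.f., last digit at the 10^1 place).
2.199 × 8.285 = 18.218715 → 18.22 mL (4 s.f., last digit at the 10^-2 place).
Difference: 11893.191285 mL; keep the coarser place, 10^1.
Result: 1.189 × 10⁴ mL.

1.189 × 10⁴ mL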